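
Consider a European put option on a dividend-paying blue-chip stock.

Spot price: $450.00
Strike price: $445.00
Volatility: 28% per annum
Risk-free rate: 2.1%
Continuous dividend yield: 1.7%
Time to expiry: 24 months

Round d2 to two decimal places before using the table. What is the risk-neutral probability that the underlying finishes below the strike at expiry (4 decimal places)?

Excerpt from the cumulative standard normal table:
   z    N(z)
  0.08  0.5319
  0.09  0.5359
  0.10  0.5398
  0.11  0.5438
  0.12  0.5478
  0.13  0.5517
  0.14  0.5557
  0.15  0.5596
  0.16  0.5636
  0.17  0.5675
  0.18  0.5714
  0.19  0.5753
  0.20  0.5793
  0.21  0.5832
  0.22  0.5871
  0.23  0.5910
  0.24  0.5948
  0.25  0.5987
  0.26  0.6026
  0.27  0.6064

0.5596

σ√T = 0.28 × 1.4142 = 0.3960
ln(S/K) + (r − q + σ²/2)T = ln(450/445) + (0.021 − 0.017 + 0.28²/2)·2 = 0.0112 + 0.0864 = 0.0976
d₁ = 0.0976 / 0.3960 = 0.2464 ≈ 0.25
d₂ = d₁ − σ√T = 0.2464 − 0.3960 = -0.1496 ≈ -0.15
Risk-neutral Pr[S_T < K] = N(−d₂) = N(0.15) = 0.5596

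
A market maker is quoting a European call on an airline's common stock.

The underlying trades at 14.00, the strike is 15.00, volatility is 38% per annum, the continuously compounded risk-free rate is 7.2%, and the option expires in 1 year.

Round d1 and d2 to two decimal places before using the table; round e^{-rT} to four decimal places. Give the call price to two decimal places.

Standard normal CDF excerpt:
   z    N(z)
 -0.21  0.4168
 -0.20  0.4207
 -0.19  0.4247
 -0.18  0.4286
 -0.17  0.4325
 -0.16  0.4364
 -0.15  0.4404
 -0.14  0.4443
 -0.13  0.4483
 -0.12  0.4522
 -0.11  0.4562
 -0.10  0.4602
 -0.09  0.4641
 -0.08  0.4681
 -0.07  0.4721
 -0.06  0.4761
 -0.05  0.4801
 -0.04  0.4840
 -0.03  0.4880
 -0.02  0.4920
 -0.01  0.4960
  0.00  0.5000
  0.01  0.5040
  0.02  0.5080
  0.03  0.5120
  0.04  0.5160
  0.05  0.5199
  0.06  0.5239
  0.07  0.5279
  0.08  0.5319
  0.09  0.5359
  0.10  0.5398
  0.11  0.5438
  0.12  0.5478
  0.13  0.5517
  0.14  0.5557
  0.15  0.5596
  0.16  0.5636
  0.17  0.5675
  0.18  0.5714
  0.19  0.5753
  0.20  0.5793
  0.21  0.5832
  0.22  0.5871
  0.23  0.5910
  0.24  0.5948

σ√T = 0.38·√1 = 0.3800
d₁ = [ln(14/15) + (0.072 + ½·0.38²)·1] / (σ√T) = (-0.0690 + 0.1442) / 0.3800 = 0.1979 which rounds to 0.20
d₂ = 0.1979 − 0.3800 = -0.1821 which rounds to -0.18
exp(−rT) = exp(−0.072·1) = 0.9305
N(d₁) = N(0.20) = 0.5793;  N(d₂) = N(-0.18) = 0.4286
C = 14·0.5793 − 15·0.9305·0.4286 = 8.1102 − 5.9822 = 2.1280

2.13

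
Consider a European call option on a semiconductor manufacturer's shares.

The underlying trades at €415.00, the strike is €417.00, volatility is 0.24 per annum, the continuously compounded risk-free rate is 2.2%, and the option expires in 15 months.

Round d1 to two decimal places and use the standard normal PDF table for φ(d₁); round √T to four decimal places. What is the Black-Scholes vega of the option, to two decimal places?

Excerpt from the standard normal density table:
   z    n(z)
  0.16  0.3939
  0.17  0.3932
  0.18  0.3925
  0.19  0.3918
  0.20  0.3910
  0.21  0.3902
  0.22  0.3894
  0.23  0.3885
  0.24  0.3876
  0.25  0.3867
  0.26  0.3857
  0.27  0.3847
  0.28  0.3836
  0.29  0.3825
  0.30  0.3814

σ√T = 0.24·√1.25 = 0.2683
d₁ = [ln(415/417) + (0.022 + 0.24²/2)·1.25] / 0.2683 = [-0.0048 + 0.0635] / 0.2683 = 0.2187 ≈ 0.22
√T = √1.25 = 1.1180
φ(d₁) = φ(0.22) = 0.3894
vega = S·φ(d₁)·√T = 415·0.3894·1.1180 = 180.6699

180.67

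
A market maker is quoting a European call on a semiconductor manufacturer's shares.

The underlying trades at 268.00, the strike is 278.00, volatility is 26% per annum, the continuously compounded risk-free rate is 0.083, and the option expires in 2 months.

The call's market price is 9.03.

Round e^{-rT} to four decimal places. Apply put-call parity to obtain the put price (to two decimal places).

exp(−rT) = exp(−0.083·0.1667) = 0.9863
Put-call parity: C − P = S − K·e^(−rT) = 268 − 278·0.9863 = 268 − 274.1914 = -6.1914
P = C − (C − P) = 9.03 − (-6.1914) = 15.2214

15.22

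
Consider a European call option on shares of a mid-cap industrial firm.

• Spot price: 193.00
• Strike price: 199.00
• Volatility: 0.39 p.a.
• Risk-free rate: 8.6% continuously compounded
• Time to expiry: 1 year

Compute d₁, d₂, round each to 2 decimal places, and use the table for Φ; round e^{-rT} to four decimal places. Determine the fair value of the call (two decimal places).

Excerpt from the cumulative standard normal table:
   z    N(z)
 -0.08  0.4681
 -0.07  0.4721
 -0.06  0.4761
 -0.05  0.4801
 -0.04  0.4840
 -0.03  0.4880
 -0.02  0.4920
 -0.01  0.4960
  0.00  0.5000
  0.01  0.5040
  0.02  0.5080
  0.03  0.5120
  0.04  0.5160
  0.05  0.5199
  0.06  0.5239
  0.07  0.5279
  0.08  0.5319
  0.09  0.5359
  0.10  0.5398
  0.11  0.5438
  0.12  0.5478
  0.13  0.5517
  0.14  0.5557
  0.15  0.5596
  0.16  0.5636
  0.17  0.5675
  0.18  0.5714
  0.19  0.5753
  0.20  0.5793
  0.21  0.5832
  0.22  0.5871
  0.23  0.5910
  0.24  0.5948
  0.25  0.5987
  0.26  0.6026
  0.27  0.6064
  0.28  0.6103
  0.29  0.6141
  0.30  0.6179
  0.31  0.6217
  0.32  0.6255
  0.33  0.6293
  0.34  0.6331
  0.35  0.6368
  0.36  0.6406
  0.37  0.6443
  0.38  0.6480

34.52

σ√T = 0.39·√1 = 0.3900
ln(S/K) + (r + σ²/2)T = ln(193/199) + (0.086 + 0.39²/2)·1 = -0.0306 + 0.1620 = 0.1314
d₁ = 0.1314 / 0.3900 = 0.3370 which rounds to 0.34
d₂ = d₁ − σ√T = 0.3370 − 0.3900 = -0.0530 which rounds to -0.05
exp(−rT) = exp(−0.086·1) = 0.9176
N(d₁) = N(0.34) = 0.6331;  N(d₂) = N(-0.05) = 0.4801
C = 193·0.6331 − 199·0.9176·0.4801 = 122.1883 − 87.6674 = 34.5209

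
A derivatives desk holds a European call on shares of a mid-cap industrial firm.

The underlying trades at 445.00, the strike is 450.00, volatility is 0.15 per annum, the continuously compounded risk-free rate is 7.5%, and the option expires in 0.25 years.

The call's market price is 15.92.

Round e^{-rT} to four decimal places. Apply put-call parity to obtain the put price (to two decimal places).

e^(−rT) = e^(−0.075·0.25) = 0.9814
Put-call parity: C − P = S − K·e^(−rT) = 445 − 450·0.9814 = 445 − 441.6300 = 3.3700
P = C − (C − P) = 15.92 − (3.3700) = 12.5500

12.55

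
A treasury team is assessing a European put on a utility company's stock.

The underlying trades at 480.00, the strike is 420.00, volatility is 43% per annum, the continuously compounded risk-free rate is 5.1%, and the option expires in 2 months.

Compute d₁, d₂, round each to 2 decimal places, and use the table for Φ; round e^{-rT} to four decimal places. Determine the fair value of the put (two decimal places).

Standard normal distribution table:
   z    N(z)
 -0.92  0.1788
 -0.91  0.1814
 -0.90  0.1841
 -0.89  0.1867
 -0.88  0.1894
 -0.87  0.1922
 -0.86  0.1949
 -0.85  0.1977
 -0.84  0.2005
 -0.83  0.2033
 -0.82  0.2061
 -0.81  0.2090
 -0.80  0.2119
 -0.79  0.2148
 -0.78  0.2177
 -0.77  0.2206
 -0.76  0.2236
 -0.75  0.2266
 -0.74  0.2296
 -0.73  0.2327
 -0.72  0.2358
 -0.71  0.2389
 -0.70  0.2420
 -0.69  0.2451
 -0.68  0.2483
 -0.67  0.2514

T = 0.1667;  σ√T = 0.1755
ln(S/K) + (r + σ²/2)T = ln(480/420) + (0.051 + 0.43²/2)·0.1667 = 0.1335 + 0.0239 = 0.1574
d₁ = 0.1574 / 0.1755 = 0.8969 ≈ 0.90
d₂ = d₁ − σ√T = 0.8969 − 0.1755 = 0.7213 ≈ 0.72
e^(−rT) = e^(−0.051·0.1667) = 0.9915
P = 420·0.9915·N(-0.72) − 480·N(-0.90) = 420·0.9915·0.2358 − 480·0.1841 = 98.1942 − 88.3680 = 9.8262

9.83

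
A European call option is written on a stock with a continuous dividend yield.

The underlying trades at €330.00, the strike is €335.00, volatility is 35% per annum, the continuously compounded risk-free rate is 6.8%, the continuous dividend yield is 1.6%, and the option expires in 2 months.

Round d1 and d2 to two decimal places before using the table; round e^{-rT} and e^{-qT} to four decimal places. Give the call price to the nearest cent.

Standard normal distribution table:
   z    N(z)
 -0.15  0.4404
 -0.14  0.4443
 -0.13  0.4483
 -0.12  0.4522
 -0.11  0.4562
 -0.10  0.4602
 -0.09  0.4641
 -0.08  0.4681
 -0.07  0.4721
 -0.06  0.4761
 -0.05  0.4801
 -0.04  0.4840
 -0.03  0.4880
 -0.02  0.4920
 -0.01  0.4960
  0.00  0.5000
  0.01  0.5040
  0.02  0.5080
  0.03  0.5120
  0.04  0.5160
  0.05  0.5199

€18.73

σ√T = 0.35·√0.1667 = 0.1429
d₁ = [ln(330/335) + (0.068 − 0.016 + 0.35²/2)·0.1667] / 0.1429 = [-0.0150 + 0.0189] / 0.1429 = 0.0269 ≈ 0.03
d₂ = d₁ − σ√T = 0.0269 − 0.1429 = -0.1160 ≈ -0.12
e^(−qT) = e^(−0.016·0.1667) = 0.9973;  e^(−rT) = e^(−0.068·0.1667) = 0.9887
N(d₁) = N(0.03) = 0.5120;  N(d₂) = N(-0.12) = 0.4522
C = 330·0.9973·0.5120 − 335·0.9887·0.4522 = 168.5038 − 149.7752 = 18.7286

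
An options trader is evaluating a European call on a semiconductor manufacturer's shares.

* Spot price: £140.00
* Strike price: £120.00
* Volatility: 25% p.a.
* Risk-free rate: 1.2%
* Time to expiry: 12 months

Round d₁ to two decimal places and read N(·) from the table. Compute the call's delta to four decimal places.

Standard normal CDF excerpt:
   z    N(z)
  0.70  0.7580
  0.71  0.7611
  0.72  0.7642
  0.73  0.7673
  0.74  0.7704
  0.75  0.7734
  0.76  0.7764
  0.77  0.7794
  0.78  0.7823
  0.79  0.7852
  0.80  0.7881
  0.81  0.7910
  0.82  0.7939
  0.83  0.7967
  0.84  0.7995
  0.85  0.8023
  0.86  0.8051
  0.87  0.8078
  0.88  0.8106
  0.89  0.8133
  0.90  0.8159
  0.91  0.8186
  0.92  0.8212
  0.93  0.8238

σ√T = 0.25·√1 = 0.2500
d₁ = [ln(140/120) + (0.012 + ½·0.25²)·1] / (σ√T) = (0.1542 + 0.0432) / 0.2500 = 0.7896 → 0.79
N(d₁) = N(0.79) = 0.7852
Δ_call = N(d₁) = 0.7852

0.7852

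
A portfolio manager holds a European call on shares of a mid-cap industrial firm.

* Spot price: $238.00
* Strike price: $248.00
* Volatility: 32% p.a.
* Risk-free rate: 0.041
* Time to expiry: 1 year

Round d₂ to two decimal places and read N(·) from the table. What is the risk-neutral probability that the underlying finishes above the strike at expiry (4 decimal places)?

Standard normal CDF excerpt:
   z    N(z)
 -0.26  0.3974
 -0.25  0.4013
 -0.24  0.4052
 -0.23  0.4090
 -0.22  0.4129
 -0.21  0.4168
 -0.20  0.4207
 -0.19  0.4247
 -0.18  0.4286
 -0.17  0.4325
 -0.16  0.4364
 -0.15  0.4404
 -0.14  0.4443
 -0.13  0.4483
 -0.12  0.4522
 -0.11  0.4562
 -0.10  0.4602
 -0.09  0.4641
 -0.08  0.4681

σ√T = 0.32 × 1.0000 = 0.3200
ln(S/K) + (r + σ²/2)T = ln(238/248) + (0.041 + 0.32²/2)·1 = -0.0412 + 0.0922 = 0.0510
d₁ = 0.0510 / 0.3200 = 0.1595 ≈ 0.16
d₂ = d₁ − σ√T = 0.1595 − 0.3200 = -0.1605 ≈ -0.16
Risk-neutral Pr[S_T > K] = N(d₂) = N(-0.16) = 0.4364

0.4364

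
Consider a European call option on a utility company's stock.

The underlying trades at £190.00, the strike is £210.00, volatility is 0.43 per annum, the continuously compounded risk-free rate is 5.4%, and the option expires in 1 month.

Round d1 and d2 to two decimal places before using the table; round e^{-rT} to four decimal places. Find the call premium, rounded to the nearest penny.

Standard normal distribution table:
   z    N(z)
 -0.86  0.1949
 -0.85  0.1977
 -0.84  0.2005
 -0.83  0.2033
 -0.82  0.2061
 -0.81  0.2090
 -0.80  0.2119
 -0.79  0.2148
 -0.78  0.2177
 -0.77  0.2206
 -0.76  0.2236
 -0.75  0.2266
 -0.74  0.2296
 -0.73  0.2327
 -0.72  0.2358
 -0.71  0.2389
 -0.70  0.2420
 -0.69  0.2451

£2.89

T = 0.08333;  σ√T = 0.1241
d₁ = [ln(190/210) + (0.054 + ½·0.43²)·0.08333] / (σ√T) = (-0.1001 + 0.0122) / 0.1241 = -0.7080 which rounds to -0.71
d₂ = -0.7080 − 0.1241 = -0.8321 which rounds to -0.83
exp(−rT) = exp(−0.054·0.08333) = 0.9955
N(d₁) = N(-0.71) = 0.2389;  N(d₂) = N(-0.83) = 0.2033
C = 190·0.2389 − 210·0.9955·0.2033 = 45.3910 − 42.5009 = 2.8901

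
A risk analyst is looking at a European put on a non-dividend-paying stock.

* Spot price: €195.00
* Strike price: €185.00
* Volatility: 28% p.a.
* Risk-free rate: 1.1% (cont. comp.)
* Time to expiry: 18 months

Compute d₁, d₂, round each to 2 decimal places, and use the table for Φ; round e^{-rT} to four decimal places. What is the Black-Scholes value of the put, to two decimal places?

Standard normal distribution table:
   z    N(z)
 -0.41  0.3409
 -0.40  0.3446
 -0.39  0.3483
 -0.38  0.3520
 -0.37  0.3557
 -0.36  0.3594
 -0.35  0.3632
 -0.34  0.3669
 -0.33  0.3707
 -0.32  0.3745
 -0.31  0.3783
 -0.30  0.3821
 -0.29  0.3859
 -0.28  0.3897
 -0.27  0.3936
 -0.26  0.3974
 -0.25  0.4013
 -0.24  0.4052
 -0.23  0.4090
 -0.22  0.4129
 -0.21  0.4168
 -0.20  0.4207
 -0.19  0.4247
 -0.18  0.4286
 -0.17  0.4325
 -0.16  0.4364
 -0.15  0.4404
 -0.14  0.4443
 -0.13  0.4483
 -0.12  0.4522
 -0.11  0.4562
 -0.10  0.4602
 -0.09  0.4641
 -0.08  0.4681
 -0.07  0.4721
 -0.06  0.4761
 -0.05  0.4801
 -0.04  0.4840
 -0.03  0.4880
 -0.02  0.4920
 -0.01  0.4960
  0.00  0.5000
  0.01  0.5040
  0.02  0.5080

€19.44

σ√T = 0.28 × 1.2247 = 0.3429
d₁ = [ln(195/185) + (0.011 + ½·0.28²)·1.5] / (σ√T) = (0.0526 + 0.0753) / 0.3429 = 0.3731 → 0.37
d₂ = 0.3731 − 0.3429 = 0.0302 → 0.03
e^(−rT) = e^(−0.011·1.5) = 0.9836
N(−d₂) = N(-0.03) = 0.4880;  N(−d₁) = N(-0.37) = 0.3557
P = 185·0.9836·0.4880 − 195·0.3557 = 88.7994 − 69.3615 = 19.4379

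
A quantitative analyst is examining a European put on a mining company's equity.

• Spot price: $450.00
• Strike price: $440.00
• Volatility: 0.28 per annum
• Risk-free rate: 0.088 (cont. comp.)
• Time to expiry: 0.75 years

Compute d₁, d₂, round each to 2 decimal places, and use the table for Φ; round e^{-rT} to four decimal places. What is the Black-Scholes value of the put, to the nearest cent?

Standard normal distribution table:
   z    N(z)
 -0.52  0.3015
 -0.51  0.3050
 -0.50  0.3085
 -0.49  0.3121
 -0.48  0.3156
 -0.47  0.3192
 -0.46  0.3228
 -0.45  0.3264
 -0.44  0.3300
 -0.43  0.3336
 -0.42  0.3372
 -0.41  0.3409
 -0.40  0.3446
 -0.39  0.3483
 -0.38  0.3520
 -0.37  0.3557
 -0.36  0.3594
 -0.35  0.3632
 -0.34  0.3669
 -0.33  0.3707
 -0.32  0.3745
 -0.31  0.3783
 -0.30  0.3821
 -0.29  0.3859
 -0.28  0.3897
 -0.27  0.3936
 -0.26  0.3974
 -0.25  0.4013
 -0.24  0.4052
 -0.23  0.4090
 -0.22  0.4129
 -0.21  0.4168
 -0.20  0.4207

$26.45

σ√T = 0.28 × 0.8660 = 0.2425
d₁ = [ln(450/440) + (0.088 + 0.28²/2)·0.75] / 0.2425 = [0.0225 + 0.0954] / 0.2425 = 0.4861 which rounds to 0.49
d₂ = d₁ − σ√T = 0.4861 − 0.2425 = 0.2436 which rounds to 0.24
exp(−rT) = exp(−0.088·0.75) = 0.9361
N(−d₂) = N(-0.24) = 0.4052;  N(−d₁) = N(-0.49) = 0.3121
P = 440·0.9361·0.4052 − 450·0.3121 = 166.8954 − 140.4450 = 26.4504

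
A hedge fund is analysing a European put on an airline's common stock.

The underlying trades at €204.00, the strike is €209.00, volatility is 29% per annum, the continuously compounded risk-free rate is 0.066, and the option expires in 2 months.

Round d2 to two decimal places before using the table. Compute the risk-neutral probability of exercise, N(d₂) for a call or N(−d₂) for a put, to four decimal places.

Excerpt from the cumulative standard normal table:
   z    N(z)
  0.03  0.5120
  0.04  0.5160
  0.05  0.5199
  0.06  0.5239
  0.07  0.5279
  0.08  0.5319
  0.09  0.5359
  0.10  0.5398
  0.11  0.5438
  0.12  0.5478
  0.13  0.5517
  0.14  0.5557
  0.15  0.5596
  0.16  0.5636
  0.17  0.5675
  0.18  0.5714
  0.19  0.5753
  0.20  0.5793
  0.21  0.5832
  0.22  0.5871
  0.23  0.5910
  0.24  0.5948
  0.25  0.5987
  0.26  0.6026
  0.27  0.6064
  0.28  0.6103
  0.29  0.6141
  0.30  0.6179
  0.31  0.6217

0.5675

σ√T = 0.29·√0.1667 = 0.1184
d₁ = [ln(204/209) + (0.066 + ½·0.29²)·0.1667] / (σ√T) = (-0.0242 + 0.0180) / 0.1184 = -0.0524 → -0.05
d₂ = -0.0524 − 0.1184 = -0.1708 → -0.17
Pr(exercise) under Q = N(−d₂) = N(0.17) = 0.5675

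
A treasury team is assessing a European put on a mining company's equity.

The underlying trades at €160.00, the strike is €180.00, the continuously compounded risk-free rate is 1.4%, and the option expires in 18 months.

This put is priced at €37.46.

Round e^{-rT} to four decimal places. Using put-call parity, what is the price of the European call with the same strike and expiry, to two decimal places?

€21.20

e^(−rT) = e^(−0.014·1.5) = 0.9792
Put-call parity: C − P = S − K·e^(−rT) = 160 − 180·0.9792 = 160 − 176.2560 = -16.2560
C = P + (C − P) = 37.46 + (-16.2560) = 21.2040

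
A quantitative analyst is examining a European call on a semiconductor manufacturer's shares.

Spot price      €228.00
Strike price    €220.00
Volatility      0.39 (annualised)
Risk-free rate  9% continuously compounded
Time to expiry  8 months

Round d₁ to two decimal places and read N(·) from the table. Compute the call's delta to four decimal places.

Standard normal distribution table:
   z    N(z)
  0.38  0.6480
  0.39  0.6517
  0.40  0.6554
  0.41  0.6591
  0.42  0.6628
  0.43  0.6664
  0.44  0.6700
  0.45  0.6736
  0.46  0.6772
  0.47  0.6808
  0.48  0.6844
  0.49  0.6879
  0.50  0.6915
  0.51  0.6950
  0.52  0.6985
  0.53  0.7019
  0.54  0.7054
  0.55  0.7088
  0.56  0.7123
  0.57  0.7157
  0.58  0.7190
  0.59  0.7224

T = 0.6667;  σ√T = 0.3184
d₁ = [ln(228/220) + (0.09 + 0.39²/2)·0.6667] / 0.3184 = [0.0357 + 0.1107] / 0.3184 = 0.4598 which rounds to 0.46
N(d₁) = N(0.46) = 0.6772
Δ_call = N(d₁) = 0.6772

0.6772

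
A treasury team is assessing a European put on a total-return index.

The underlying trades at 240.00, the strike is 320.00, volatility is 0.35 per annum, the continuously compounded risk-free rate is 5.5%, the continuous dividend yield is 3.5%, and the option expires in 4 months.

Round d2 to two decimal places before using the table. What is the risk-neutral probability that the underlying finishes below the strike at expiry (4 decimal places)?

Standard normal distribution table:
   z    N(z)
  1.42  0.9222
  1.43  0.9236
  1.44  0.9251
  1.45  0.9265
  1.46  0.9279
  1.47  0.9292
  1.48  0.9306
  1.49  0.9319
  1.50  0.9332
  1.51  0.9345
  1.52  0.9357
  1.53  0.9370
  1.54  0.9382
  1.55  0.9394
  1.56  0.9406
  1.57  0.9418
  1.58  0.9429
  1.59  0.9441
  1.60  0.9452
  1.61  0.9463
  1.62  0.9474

0.9319

σ√T = 0.35·√0.3333 = 0.2021
d₁ = [ln(240/320) + (0.055 − 0.035 + 0.35²/2)·0.3333] / 0.2021 = [-0.2877 + 0.0271] / 0.2021 = -1.2896 → -1.29
d₂ = d₁ − σ√T = -1.2896 − 0.2021 = -1.4917 → -1.49
Risk-neutral Pr[S_T < K] = N(−d₂) = N(1.49) = 0.9319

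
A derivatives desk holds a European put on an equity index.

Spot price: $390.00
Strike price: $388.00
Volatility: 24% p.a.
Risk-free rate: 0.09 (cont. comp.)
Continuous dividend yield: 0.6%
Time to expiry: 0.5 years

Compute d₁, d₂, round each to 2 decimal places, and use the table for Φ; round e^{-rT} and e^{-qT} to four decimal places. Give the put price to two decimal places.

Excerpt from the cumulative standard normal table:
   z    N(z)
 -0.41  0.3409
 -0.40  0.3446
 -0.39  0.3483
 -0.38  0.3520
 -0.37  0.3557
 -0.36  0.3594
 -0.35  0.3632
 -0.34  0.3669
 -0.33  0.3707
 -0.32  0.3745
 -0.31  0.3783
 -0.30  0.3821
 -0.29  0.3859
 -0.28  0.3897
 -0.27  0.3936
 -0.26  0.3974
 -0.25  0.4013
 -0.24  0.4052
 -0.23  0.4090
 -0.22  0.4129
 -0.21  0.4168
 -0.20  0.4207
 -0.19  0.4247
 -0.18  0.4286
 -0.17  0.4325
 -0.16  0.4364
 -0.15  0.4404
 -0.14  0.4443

T = 0.5;  σ√T = 0.1697
d₁ = [ln(390/388) + (0.09 − 0.006 + ½·0.24²)·0.5] / (σ√T) = (0.0051 + 0.0564) / 0.1697 = 0.3626 → 0.36
d₂ = 0.3626 − 0.1697 = 0.1929 → 0.19
exp(−qT) = exp(−0.006·0.5) = 0.9970;  exp(−rT) = exp(−0.09·0.5) = 0.9560
P = 388·0.9560·N(-0.19) − 390·0.9970·N(-0.36) = 388·0.9560·0.4247 − 390·0.9970·0.3594 = 157.5331 − 139.7455 = 17.7876

$17.79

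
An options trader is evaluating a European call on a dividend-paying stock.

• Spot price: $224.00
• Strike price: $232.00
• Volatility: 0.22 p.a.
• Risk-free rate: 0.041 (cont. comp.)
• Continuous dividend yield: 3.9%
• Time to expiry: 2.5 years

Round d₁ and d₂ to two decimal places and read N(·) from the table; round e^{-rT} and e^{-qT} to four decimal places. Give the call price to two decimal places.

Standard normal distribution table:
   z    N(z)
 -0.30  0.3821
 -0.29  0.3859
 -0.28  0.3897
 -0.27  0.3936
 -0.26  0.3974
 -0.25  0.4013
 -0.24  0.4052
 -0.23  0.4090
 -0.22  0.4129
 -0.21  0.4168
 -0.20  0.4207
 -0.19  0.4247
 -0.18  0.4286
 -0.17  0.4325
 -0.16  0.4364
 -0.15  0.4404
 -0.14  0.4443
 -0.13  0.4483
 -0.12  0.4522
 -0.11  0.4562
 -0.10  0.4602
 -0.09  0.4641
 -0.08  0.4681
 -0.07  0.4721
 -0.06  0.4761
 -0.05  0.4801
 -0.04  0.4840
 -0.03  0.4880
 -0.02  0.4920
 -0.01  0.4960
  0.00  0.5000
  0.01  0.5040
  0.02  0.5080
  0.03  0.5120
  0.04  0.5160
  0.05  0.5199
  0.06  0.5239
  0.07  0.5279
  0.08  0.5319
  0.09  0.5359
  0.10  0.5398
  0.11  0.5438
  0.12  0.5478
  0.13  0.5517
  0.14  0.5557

$25.67

σ√T = 0.22·√2.5 = 0.3479
d₁ = [ln(224/232) + (0.041 − 0.039 + ½·0.22²)·2.5] / (σ√T) = (-0.0351 + 0.0655) / 0.3479 = 0.0874 which rounds to 0.09
d₂ = 0.0874 − 0.3479 = -0.2604 which rounds to -0.26
exp(−qT) = exp(−0.039·2.5) = 0.9071;  exp(−rT) = exp(−0.041·2.5) = 0.9026
N(d₁) = N(0.09) = 0.5359;  N(d₂) = N(-0.26) = 0.3974
C = 224·0.9071·0.5359 − 232·0.9026·0.3974 = 108.8897 − 83.2168 = 25.6729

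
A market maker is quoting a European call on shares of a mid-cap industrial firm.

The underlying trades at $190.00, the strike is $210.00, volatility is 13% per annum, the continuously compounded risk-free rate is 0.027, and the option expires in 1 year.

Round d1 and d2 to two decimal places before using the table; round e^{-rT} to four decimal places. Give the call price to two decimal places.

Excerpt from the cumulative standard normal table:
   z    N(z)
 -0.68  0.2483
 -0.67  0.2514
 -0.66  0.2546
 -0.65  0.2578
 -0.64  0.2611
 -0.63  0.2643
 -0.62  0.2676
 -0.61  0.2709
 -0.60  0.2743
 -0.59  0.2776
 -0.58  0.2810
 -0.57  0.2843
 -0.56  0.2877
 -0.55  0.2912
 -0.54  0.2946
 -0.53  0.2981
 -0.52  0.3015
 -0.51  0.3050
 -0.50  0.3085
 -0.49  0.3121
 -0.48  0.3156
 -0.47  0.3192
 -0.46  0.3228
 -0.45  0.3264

$4.59

σ√T = 0.13·√1 = 0.1300
d₁ = [ln(190/210) + (0.027 + 0.13²/2)·1] / 0.1300 = [-0.1001 + 0.0355] / 0.1300 = -0.4972 which rounds to -0.50
d₂ = d₁ − σ√T = -0.4972 − 0.1300 = -0.6272 which rounds to -0.63
exp(−rT) = exp(−0.027·1) = 0.9734
C = 190·N(-0.50) − 210·0.9734·N(-0.63) = 190·0.3085 − 210·0.9734·0.2643 = 58.6150 − 54.0266 = 4.5884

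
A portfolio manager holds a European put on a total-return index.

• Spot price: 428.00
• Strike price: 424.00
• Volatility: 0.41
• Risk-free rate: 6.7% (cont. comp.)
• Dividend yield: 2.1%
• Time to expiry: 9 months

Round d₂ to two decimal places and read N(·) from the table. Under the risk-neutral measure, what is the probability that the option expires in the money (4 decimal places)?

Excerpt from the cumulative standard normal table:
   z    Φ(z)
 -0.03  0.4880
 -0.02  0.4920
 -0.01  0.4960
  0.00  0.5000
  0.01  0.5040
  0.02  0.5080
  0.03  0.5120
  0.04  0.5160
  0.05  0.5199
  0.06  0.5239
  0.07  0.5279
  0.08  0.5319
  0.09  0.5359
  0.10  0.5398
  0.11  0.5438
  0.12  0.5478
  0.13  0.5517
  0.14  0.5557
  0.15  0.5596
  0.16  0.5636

0.5199

σ√T = 0.41 × 0.8660 = 0.3551
ln(S/K) + (r − q + σ²/2)T = ln(428/424) + (0.067 − 0.021 + 0.41²/2)·0.75 = 0.0094 + 0.0975 = 0.1069
d₁ = 0.1069 / 0.3551 = 0.3011 ⇒ 0.30
d₂ = d₁ − σ√T = 0.3011 − 0.3551 = -0.0539 ⇒ -0.05
Risk-neutral Pr[S_T < K] = N(−d₂) = N(0.05) = 0.5199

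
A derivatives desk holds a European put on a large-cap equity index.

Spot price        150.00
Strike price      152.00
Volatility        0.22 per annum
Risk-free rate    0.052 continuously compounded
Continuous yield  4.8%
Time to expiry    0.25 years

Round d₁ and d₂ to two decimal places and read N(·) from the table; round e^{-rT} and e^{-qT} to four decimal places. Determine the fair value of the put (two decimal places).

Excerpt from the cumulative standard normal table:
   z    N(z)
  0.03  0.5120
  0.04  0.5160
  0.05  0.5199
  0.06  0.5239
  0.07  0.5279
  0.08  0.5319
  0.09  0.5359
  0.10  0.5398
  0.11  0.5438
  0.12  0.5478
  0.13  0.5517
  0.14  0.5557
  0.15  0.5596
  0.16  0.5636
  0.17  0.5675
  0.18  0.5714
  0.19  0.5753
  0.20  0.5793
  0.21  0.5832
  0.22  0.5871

7.50

σ√T = 0.22 × 0.5000 = 0.1100
d₁ = [ln(150/152) + (0.052 − 0.048 + 0.22²/2)·0.25] / 0.1100 = [-0.0132 + 0.0070] / 0.1100 = -0.0563 which rounds to -0.06
d₂ = d₁ − σ√T = -0.0563 − 0.1100 = -0.1663 which rounds to -0.17
exp(−qT) = exp(−0.048·0.25) = 0.9881;  exp(−rT) = exp(−0.052·0.25) = 0.9871
N(−d₂) = N(0.17) = 0.5675;  N(−d₁) = N(0.06) = 0.5239
P = 152·0.9871·0.5675 − 150·0.9881·0.5239 = 85.1472 − 77.6498 = 7.4974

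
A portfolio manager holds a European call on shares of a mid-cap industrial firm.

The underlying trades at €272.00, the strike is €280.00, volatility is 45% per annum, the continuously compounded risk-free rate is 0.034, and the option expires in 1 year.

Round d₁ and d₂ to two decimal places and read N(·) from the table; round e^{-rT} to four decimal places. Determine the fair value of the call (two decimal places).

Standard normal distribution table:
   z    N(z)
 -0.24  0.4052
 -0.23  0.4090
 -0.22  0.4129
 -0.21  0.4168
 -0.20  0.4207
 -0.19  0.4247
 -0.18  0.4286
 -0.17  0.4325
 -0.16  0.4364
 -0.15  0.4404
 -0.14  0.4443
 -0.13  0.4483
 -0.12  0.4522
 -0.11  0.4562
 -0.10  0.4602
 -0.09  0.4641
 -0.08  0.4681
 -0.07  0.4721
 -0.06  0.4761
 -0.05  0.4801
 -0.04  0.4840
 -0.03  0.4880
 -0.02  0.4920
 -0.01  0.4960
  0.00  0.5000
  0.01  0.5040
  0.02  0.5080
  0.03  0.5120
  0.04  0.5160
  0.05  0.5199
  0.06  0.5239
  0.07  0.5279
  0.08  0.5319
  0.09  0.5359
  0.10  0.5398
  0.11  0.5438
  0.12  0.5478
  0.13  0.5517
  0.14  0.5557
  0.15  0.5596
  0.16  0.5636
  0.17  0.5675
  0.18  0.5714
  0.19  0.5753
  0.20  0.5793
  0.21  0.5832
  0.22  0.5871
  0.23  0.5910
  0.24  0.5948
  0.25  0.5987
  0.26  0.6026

€48.98

T = 1;  σ√T = 0.4500
d₁ = [ln(272/280) + (0.034 + 0.45²/2)·1] / 0.4500 = [-0.0290 + 0.1353] / 0.4500 = 0.2361 → 0.24
d₂ = d₁ − σ√T = 0.2361 − 0.4500 = -0.2139 → -0.21
e^(−rT) = e^(−0.034·1) = 0.9666
C = 272·N(0.24) − 280·0.9666·N(-0.21) = 272·0.5948 − 280·0.9666·0.4168 = 161.7856 − 112.8061 = 48.9795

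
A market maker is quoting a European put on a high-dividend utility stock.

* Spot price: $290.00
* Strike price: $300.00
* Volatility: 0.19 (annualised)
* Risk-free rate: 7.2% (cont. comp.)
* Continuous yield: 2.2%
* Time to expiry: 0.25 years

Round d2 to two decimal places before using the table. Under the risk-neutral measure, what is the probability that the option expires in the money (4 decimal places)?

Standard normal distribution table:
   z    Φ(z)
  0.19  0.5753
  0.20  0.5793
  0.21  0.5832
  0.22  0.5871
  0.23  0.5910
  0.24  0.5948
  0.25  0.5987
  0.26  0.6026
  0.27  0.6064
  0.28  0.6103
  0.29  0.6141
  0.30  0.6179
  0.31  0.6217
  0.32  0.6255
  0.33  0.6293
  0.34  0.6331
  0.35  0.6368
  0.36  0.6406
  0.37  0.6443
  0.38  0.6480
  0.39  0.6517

0.6064

T = 0.25;  σ√T = 0.0950
d₁ = [ln(290/300) + (0.072 − 0.022 + 0.19²/2)·0.25] / 0.0950 = [-0.0339 + 0.0170] / 0.0950 = -0.1778 → -0.18
d₂ = d₁ − σ√T = -0.1778 − 0.0950 = -0.2728 → -0.27
Pr(exercise) under Q = N(−d₂) = N(0.27) = 0.6064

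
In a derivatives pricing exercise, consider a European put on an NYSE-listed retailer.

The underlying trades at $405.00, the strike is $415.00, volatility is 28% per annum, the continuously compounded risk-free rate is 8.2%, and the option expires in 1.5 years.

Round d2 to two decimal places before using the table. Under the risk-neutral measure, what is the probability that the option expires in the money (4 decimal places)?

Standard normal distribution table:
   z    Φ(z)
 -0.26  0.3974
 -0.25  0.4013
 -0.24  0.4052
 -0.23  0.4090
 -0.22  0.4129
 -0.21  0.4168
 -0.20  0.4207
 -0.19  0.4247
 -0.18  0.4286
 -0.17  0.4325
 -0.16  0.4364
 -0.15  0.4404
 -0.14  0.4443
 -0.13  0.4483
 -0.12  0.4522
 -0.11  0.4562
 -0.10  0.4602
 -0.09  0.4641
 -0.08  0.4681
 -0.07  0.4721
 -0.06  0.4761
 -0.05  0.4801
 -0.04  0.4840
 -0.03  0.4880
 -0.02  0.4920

0.4522

T = 1.5;  σ√T = 0.3429
d₁ = [ln(405/415) + (0.082 + 0.28²/2)·1.5] / 0.3429 = [-0.0244 + 0.1818] / 0.3429 = 0.4590 which rounds to 0.46
d₂ = d₁ − σ√T = 0.4590 − 0.3429 = 0.1161 which rounds to 0.12
Risk-neutral Pr[S_T < K] = N(−d₂) = N(-0.12) = 0.4522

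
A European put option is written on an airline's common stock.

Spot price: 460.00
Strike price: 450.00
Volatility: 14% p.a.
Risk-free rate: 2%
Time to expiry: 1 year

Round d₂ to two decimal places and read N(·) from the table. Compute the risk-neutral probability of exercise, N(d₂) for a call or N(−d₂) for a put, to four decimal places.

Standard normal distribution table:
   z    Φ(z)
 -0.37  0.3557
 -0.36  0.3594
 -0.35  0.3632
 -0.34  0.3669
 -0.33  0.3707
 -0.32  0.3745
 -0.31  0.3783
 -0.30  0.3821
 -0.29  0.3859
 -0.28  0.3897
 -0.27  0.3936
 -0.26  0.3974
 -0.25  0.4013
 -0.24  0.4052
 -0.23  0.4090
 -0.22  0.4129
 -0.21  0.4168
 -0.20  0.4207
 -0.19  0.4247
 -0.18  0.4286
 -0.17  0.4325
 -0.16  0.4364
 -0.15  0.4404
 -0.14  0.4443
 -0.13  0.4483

σ√T = 0.14 × 1.0000 = 0.1400
d₁ = [ln(460/450) + (0.02 + 0.14²/2)·1] / 0.1400 = [0.0220 + 0.0298] / 0.1400 = 0.3698 which rounds to 0.37
d₂ = d₁ − σ√T = 0.3698 − 0.1400 = 0.2298 which rounds to 0.23
Pr(exercise) under Q = N(−d₂) = N(-0.23) = 0.4090

0.4090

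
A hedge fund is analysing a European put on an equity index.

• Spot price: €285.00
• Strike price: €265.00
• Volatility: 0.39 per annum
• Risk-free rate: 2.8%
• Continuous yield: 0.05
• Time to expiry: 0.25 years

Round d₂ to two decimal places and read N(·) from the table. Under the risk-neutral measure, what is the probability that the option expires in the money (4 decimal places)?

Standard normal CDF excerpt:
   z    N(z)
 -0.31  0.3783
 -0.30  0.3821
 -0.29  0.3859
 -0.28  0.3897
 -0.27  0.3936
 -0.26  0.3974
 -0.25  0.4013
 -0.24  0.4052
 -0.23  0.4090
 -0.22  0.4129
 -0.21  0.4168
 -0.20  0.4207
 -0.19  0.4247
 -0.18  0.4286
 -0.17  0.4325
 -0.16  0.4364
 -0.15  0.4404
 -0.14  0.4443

T = 0.25;  σ√T = 0.1950
d₁ = [ln(285/265) + (0.028 − 0.05 + ½·0.39²)·0.25] / (σ√T) = (0.0728 + 0.0135) / 0.1950 = 0.4424 → 0.44
d₂ = 0.4424 − 0.1950 = 0.2474 → 0.25
Risk-neutral Pr[S_T < K] = N(−d₂) = N(-0.25) = 0.4013

0.4013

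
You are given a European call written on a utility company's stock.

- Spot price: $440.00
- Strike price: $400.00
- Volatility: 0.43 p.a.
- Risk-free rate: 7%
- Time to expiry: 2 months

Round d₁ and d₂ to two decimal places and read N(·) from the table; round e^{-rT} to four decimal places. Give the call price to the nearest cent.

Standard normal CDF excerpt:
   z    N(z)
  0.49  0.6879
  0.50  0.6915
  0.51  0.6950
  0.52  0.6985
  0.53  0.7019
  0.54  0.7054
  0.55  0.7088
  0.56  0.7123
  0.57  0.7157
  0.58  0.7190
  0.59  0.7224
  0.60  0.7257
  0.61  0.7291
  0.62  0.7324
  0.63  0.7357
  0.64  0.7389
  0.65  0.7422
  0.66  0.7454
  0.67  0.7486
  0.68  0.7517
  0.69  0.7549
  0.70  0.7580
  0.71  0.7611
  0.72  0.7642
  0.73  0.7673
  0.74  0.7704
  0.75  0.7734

$57.36

T = 0.1667;  σ√T = 0.1755
ln(S/K) + (r + σ²/2)T = ln(440/400) + (0.07 + 0.43²/2)·0.1667 = 0.0953 + 0.0271 = 0.1224
d₁ = 0.1224 / 0.1755 = 0.6972 which rounds to 0.70
d₂ = d₁ − σ√T = 0.6972 − 0.1755 = 0.5216 which rounds to 0.52
exp(−rT) = exp(−0.07·0.1667) = 0.9884
N(d₁) = N(0.70) = 0.7580;  N(d₂) = N(0.52) = 0.6985
C = 440·0.7580 − 400·0.9884·0.6985 = 333.5200 − 276.1590 = 57.3610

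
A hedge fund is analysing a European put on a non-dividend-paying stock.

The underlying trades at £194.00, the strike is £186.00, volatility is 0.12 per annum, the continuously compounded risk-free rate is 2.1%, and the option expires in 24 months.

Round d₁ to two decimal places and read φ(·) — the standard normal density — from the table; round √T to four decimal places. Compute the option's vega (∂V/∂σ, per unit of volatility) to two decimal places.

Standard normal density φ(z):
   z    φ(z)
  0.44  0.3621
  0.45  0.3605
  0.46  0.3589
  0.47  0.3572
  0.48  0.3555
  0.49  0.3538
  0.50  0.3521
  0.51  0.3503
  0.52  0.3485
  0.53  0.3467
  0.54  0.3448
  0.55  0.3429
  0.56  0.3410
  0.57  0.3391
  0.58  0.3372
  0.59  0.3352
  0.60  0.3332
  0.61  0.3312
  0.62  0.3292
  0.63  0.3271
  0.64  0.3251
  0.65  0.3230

T = 2;  σ√T = 0.1697
d₁ = [ln(194/186) + (0.021 + ½·0.12²)·2] / (σ√T) = (0.0421 + 0.0564) / 0.1697 = 0.5805 which rounds to 0.58
√T = √2 = 1.4142
φ(d₁) = φ(0.58) = 0.3372
vega = S·φ(d₁)·√T = 194·0.3372·1.4142 = 92.5124

92.51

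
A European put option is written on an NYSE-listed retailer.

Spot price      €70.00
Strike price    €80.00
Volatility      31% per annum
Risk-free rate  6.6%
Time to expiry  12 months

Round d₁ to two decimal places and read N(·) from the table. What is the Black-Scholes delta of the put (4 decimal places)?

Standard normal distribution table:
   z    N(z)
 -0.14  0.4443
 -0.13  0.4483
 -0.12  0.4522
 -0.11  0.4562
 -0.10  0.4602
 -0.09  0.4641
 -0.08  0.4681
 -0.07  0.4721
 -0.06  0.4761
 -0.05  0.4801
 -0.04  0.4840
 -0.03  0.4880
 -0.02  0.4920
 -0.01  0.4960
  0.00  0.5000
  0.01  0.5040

-0.5239

σ√T = 0.31·√1 = 0.3100
d₁ = [ln(70/80) + (0.066 + ½·0.31²)·1] / (σ√T) = (-0.1335 + 0.1141) / 0.3100 = -0.0628 → -0.06
N(d₁) = N(-0.06) = 0.4761
Δ_put = N(d₁) − 1 = 0.4761 − 1 = -0.5239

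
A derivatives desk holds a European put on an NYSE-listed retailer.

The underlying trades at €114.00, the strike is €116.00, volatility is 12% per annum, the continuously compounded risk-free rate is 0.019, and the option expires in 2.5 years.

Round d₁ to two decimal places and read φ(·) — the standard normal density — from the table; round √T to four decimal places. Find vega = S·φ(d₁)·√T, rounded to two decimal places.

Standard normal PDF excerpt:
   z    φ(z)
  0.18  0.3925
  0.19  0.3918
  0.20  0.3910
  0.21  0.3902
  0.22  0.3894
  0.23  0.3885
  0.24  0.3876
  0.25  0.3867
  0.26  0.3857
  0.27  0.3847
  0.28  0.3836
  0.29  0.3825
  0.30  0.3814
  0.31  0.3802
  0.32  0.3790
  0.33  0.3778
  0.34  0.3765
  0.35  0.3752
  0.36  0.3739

T = 2.5;  σ√T = 0.1897
d₁ = [ln(114/116) + (0.019 + 0.12²/2)·2.5] / 0.1897 = [-0.0174 + 0.0655] / 0.1897 = 0.2536 ≈ 0.25
√T = √2.5 = 1.5811
φ(d₁) = φ(0.25) = 0.3867
vega = S·φ(d₁)·√T = 114·0.3867·1.5811 = 69.7009
(Call and put vega coincide under Black-Scholes.)

69.70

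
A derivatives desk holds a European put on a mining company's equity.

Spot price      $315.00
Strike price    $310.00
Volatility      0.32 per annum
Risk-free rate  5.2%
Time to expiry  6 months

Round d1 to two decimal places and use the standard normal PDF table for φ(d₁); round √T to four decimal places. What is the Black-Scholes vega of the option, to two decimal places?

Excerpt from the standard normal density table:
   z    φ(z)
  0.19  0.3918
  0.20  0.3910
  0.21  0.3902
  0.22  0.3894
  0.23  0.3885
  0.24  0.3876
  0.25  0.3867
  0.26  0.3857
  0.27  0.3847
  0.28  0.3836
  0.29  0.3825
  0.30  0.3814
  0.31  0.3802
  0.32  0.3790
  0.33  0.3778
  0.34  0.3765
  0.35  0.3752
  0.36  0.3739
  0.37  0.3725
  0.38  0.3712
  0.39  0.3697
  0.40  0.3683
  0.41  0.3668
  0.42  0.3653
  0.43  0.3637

T = 0.5;  σ√T = 0.2263
d₁ = [ln(315/310) + (0.052 + 0.32²/2)·0.5] / 0.2263 = [0.0160 + 0.0516] / 0.2263 = 0.2988 ⇒ 0.30
√T = √0.5 = 0.7071
φ(d₁) = φ(0.30) = 0.3814
vega = S·φ(d₁)·√T = 315·0.3814·0.7071 = 84.9517
(The call has the same vega.)

84.95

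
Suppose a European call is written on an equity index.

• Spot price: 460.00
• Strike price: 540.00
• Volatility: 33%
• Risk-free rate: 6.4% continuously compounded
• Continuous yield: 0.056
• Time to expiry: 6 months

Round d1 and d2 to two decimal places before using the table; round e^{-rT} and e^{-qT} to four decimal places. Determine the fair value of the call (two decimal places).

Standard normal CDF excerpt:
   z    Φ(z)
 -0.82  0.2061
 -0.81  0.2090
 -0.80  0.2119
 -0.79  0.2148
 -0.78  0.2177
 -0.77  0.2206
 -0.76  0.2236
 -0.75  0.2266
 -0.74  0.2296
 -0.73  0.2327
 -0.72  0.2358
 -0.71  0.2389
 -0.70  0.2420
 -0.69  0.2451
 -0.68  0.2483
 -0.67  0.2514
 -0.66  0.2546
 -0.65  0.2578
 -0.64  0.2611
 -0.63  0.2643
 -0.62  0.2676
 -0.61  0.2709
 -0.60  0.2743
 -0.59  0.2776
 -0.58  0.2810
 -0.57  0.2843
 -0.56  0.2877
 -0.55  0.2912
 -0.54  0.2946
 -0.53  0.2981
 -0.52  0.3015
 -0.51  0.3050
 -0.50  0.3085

17.92

σ√T = 0.33 × 0.7071 = 0.2333
d₁ = [ln(460/540) + (0.064 − 0.056 + 0.33²/2)·0.5] / 0.2333 = [-0.1603 + 0.0312] / 0.2333 = -0.5533 which rounds to -0.55
d₂ = d₁ − σ√T = -0.5533 − 0.2333 = -0.7867 which rounds to -0.79
exp(−qT) = exp(−0.056·0.5) = 0.9724;  exp(−rT) = exp(−0.064·0.5) = 0.9685
N(d₁) = N(-0.55) = 0.2912;  N(d₂) = N(-0.79) = 0.2148
C = 460·0.9724·0.2912 − 540·0.9685·0.2148 = 130.2549 − 112.3383 = 17.9167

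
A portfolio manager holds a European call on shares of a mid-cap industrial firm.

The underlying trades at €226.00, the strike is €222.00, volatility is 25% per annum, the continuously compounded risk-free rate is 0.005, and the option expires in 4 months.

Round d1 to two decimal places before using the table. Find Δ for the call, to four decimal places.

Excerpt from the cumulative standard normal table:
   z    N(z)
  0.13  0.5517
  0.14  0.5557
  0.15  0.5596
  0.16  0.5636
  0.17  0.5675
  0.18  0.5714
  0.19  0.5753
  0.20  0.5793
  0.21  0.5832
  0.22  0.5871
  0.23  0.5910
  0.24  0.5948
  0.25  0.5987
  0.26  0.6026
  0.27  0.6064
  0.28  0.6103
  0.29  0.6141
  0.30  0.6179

σ√T = 0.25·√0.3333 = 0.1443
ln(S/K) + (r + σ²/2)T = ln(226/222) + (0.005 + 0.25²/2)·0.3333 = 0.0179 + 0.0121 = 0.0299
d₁ = 0.0299 / 0.1443 = 0.2074 → 0.21
N(d₁) = N(0.21) = 0.5832
Δ_call = N(d₁) = 0.5832

0.5832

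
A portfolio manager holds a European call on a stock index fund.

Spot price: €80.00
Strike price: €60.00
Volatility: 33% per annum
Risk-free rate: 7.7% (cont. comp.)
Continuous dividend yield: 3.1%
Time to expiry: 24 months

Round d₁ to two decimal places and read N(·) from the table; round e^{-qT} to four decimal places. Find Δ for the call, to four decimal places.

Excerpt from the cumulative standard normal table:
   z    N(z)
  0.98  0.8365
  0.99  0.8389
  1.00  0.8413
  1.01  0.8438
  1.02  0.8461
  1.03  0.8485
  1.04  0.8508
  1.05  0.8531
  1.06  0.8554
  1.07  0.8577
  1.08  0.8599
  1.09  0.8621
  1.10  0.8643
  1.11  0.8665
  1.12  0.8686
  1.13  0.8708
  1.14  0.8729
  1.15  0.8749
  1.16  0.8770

0.8018

T = 2;  σ√T = 0.4667
ln(S/K) + (r − q + σ²/2)T = ln(80/60) + (0.077 − 0.031 + 0.33²/2)·2 = 0.2877 + 0.2009 = 0.4886
d₁ = 0.4886 / 0.4667 = 1.0469 ⇒ 1.05
N(d₁) = N(1.05) = 0.8531
Δ_call = exp(−qT)·N(d₁) = 0.9399·0.8531 = 0.8018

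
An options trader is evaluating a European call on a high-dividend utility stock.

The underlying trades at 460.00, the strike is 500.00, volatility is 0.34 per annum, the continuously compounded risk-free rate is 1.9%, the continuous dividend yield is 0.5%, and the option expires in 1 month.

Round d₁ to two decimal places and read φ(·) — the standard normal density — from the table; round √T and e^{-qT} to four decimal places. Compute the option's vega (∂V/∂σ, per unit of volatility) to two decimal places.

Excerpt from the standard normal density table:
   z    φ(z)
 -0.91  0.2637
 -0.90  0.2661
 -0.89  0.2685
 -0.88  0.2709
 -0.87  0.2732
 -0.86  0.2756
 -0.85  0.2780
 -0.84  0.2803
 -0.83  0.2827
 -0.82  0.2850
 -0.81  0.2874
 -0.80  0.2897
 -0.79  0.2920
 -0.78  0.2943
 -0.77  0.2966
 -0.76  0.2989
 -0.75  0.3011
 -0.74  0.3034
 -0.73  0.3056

38.76

T = 0.08333;  σ√T = 0.0981
d₁ = [ln(460/500) + (0.019 − 0.005 + ½·0.34²)·0.08333] / (σ√T) = (-0.0834 + 0.0060) / 0.0981 = -0.7886 ≈ -0.79
√T = √0.08333 = 0.2887
φ(d₁) = φ(-0.79) = 0.2920
exp(−qT) = exp(−0.005·0.08333) = 0.9996
vega = S·exp(−qT)·φ(d₁)·√T = 460·0.9996·0.2920·0.2887 = 38.7627
(Vega is the same for a European call and put with the same parameters.)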